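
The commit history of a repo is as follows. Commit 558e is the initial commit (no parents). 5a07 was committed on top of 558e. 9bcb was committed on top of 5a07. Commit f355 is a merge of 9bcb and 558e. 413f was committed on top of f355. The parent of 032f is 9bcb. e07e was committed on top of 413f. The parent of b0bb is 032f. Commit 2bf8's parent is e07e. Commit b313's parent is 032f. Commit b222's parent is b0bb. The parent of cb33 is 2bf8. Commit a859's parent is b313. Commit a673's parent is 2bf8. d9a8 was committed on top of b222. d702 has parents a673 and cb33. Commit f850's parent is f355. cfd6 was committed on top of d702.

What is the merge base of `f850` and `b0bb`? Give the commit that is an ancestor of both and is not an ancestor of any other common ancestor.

9bcb

Ancestors of f850: {558e, 5a07, 9bcb, f355, f850}.
Ancestors of b0bb: {032f, 558e, 5a07, 9bcb, b0bb}.
Common ancestors: {558e, 5a07, 9bcb}.
Among these, 9bcb is not an ancestor of any other common ancestor — it is the merge base.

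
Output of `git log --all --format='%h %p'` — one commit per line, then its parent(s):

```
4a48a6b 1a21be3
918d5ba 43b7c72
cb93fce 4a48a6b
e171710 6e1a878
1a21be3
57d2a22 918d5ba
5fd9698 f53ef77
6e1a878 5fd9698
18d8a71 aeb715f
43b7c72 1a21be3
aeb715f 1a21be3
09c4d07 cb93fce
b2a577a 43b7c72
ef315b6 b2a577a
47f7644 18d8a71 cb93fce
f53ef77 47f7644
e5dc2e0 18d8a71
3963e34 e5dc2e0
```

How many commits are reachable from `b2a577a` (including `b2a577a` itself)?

Walking parent pointers from b2a577a: reachable set = {1a21be3, 43b7c72, b2a577a}.
That is 3 commits.

3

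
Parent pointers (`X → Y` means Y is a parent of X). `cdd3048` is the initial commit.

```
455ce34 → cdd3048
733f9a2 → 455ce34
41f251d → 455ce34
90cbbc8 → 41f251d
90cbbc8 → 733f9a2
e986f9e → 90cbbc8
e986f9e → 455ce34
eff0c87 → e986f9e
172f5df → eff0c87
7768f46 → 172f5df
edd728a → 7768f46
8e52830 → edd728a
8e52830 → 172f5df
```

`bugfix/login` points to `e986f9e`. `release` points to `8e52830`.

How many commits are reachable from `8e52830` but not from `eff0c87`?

4

Reachable from 8e52830: {172f5df, 41f251d, 455ce34, 733f9a2, 7768f46, 8e52830, 90cbbc8, cdd3048, e986f9e, edd728a, eff0c87}.
Reachable from eff0c87: {41f251d, 455ce34, 733f9a2, 90cbbc8, cdd3048, e986f9e, eff0c87}.
In 8e52830's history but not eff0c87's: {172f5df, 7768f46, 8e52830, edd728a} — 4 commits.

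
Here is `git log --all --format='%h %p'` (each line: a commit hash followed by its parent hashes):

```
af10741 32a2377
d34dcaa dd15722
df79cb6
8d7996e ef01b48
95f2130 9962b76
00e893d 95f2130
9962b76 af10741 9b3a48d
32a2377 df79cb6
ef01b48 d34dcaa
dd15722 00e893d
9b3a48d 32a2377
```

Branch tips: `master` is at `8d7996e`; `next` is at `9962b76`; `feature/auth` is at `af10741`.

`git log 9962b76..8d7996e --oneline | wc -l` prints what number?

6

Reachable from 8d7996e: {00e893d, 32a2377, 8d7996e, 95f2130, 9962b76, 9b3a48d, af10741, d34dcaa, dd15722, df79cb6, ef01b48}.
Reachable from 9962b76: {32a2377, 9962b76, 9b3a48d, af10741, df79cb6}.
In 8d7996e's history but not 9962b76's: {00e893d, 8d7996e, 95f2130, d34dcaa, dd15722, ef01b48} — 6 commits.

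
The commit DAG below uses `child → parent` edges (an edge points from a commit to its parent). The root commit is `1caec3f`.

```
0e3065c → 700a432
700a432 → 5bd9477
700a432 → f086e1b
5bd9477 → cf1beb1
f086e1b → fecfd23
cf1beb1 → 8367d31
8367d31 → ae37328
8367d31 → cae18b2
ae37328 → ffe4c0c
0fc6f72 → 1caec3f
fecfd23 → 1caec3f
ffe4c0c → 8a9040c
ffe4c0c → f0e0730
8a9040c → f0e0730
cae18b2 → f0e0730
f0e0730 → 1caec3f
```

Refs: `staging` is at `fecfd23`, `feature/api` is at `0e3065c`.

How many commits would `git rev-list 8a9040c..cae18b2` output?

1

Reachable from cae18b2: {1caec3f, cae18b2, f0e0730}.
Reachable from 8a9040c: {1caec3f, 8a9040c, f0e0730}.
In cae18b2's history but not 8a9040c's: {cae18b2} — 1 commit.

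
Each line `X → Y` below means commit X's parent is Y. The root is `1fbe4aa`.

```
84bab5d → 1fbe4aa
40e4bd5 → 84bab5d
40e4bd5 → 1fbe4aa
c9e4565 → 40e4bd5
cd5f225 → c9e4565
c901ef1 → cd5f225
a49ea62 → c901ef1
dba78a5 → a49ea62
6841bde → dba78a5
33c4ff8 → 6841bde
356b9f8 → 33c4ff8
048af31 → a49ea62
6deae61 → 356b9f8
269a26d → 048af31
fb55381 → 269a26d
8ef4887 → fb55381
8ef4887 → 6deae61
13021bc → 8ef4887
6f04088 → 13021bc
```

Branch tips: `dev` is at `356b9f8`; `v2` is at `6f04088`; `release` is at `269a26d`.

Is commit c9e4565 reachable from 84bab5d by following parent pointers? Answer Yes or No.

Ancestors of 84bab5d: {1fbe4aa, 84bab5d}.
c9e4565 is not in that set, so it is not an ancestor of 84bab5d.

No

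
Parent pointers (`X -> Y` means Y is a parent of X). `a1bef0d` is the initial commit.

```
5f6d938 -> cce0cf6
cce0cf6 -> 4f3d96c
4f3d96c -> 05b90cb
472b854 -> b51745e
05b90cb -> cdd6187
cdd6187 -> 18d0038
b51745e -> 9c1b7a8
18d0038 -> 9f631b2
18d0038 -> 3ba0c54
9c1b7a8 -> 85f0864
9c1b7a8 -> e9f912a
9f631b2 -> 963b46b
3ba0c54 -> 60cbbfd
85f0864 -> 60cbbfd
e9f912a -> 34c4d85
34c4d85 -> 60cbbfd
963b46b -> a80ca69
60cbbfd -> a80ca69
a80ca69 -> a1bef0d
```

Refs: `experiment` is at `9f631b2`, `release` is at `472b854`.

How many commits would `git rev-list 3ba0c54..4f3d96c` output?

Reachable from 4f3d96c: {05b90cb, 18d0038, 3ba0c54, 4f3d96c, 60cbbfd, 963b46b, 9f631b2, a1bef0d, a80ca69, cdd6187}.
Reachable from 3ba0c54: {3ba0c54, 60cbbfd, a1bef0d, a80ca69}.
In 4f3d96c's history but not 3ba0c54's: {05b90cb, 18d0038, 4f3d96c, 963b46b, 9f631b2, cdd6187} — 6 commits.

6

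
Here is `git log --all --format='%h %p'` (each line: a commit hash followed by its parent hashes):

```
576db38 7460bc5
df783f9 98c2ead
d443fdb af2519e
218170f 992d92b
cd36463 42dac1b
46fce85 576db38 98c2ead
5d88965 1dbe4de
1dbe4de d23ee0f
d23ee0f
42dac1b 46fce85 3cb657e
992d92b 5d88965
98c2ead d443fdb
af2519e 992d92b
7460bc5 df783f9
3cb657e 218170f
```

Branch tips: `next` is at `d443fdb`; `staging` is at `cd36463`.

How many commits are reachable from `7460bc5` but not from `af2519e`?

4

Reachable from 7460bc5: {1dbe4de, 5d88965, 7460bc5, 98c2ead, 992d92b, af2519e, d23ee0f, d443fdb, df783f9}.
Reachable from af2519e: {1dbe4de, 5d88965, 992d92b, af2519e, d23ee0f}.
In 7460bc5's history but not af2519e's: {7460bc5, 98c2ead, d443fdb, df783f9} — 4 commits.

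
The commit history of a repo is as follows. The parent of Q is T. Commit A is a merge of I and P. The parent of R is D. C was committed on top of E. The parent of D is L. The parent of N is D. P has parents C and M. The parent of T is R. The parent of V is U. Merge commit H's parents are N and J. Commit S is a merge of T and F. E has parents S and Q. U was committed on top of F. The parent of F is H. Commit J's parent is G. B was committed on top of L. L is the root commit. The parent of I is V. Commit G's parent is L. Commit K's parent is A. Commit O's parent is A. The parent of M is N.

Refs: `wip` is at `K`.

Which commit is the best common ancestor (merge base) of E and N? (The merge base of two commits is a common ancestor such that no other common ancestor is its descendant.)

N

Ancestors of E: {D, E, F, G, H, J, L, N, Q, R, S, T}.
Ancestors of N: {D, L, N}.
Common ancestors: {D, L, N}.
Among these, N is not an ancestor of any other common ancestor — it is the merge base.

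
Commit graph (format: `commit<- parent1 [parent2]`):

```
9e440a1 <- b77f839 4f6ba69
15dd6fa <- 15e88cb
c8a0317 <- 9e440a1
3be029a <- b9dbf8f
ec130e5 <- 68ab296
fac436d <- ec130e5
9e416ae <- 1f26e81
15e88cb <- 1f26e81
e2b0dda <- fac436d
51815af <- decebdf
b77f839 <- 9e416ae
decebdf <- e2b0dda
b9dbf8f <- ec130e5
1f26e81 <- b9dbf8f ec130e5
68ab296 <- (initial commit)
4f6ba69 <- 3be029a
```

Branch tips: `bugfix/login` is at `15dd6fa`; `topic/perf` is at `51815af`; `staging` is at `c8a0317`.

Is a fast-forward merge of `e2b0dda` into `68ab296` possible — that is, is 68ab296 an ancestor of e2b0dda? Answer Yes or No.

Yes

A fast-forward from 68ab296 to e2b0dda is possible iff 68ab296 is an ancestor of e2b0dda.
Ancestors of e2b0dda: {68ab296, e2b0dda, ec130e5, fac436d}.
68ab296 is among them, so fast-forward is possible.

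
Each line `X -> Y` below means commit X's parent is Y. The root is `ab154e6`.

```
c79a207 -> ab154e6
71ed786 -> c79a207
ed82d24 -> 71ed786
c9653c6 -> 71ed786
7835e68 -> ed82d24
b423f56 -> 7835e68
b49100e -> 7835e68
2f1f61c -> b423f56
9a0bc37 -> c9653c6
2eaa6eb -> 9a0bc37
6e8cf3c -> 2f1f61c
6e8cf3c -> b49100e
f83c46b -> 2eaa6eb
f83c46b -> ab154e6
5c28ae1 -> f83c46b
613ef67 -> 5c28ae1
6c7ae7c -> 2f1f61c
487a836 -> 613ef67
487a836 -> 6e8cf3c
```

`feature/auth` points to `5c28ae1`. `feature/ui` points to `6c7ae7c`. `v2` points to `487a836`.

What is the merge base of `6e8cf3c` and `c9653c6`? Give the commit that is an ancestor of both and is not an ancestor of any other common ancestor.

71ed786

Ancestors of 6e8cf3c: {2f1f61c, 6e8cf3c, 71ed786, 7835e68, ab154e6, b423f56, b49100e, c79a207, ed82d24}.
Ancestors of c9653c6: {71ed786, ab154e6, c79a207, c9653c6}.
Common ancestors: {71ed786, ab154e6, c79a207}.
Among these, 71ed786 is not an ancestor of any other common ancestor — it is the merge base.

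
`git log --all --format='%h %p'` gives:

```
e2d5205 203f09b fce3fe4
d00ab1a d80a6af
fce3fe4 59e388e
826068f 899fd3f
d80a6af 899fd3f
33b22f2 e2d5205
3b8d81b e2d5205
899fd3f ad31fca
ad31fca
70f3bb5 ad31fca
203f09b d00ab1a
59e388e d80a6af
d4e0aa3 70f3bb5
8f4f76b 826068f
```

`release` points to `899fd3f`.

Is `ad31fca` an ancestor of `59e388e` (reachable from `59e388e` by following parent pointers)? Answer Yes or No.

Yes

Ancestors of 59e388e (commits reachable by following parents): {59e388e, 899fd3f, ad31fca, d80a6af}.
ad31fca is in that set, so it is an ancestor of 59e388e.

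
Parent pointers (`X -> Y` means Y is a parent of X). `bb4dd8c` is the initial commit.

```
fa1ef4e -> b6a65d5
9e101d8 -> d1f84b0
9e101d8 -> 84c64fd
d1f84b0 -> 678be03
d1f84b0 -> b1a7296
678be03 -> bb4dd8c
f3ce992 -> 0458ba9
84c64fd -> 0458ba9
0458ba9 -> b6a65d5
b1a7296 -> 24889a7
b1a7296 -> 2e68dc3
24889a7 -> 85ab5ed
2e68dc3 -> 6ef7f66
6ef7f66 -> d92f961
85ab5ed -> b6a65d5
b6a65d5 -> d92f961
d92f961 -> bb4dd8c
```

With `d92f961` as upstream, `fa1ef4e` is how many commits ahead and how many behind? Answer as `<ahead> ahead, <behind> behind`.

Reachable from fa1ef4e: {b6a65d5, bb4dd8c, d92f961, fa1ef4e}.
Reachable from d92f961: {bb4dd8c, d92f961}.
Only in fa1ef4e's history (ahead): {b6a65d5, fa1ef4e} — 2.
Only in d92f961's history (behind): {} — 0.

2 ahead, 0 behind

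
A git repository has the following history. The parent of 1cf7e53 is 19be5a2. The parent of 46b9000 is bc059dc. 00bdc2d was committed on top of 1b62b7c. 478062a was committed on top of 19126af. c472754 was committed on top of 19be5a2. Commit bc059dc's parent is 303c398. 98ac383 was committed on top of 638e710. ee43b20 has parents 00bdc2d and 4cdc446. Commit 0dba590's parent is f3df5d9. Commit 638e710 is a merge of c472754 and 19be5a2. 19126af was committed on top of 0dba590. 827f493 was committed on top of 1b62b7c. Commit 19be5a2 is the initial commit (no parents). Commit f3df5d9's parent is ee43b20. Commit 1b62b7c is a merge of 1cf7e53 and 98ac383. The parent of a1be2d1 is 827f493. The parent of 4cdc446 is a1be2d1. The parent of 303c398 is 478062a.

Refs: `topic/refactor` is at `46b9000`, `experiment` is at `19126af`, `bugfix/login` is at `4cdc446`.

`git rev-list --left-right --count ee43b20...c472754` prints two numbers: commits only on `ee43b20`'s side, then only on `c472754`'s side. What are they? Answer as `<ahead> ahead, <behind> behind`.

9 ahead, 0 behind

Reachable from ee43b20: {00bdc2d, 19be5a2, 1b62b7c, 1cf7e53, 4cdc446, 638e710, 827f493, 98ac383, a1be2d1, c472754, ee43b20}.
Reachable from c472754: {19be5a2, c472754}.
Only in ee43b20's history (ahead): {00bdc2d, 1b62b7c, 1cf7e53, 4cdc446, 638e710, 827f493, 98ac383, a1be2d1, ee43b20} — 9.
Only in c472754's history (behind): {} — 0.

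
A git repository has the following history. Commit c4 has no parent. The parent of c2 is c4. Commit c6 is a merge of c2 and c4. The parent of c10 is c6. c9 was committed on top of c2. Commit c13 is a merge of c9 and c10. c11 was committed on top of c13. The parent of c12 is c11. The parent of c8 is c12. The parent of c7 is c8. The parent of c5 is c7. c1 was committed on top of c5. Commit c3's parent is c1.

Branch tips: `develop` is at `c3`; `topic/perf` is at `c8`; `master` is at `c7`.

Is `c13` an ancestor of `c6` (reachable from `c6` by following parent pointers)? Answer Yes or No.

Ancestors of c6: {c2, c4, c6}.
c13 is not in that set, so it is not an ancestor of c6.

No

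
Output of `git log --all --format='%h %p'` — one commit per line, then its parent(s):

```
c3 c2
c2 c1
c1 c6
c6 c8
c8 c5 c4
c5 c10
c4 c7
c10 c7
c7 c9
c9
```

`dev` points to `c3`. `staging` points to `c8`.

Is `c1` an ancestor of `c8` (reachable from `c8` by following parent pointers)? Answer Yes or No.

Ancestors of c8: {c10, c4, c5, c7, c8, c9}.
c1 is not in that set, so it is not an ancestor of c8.

No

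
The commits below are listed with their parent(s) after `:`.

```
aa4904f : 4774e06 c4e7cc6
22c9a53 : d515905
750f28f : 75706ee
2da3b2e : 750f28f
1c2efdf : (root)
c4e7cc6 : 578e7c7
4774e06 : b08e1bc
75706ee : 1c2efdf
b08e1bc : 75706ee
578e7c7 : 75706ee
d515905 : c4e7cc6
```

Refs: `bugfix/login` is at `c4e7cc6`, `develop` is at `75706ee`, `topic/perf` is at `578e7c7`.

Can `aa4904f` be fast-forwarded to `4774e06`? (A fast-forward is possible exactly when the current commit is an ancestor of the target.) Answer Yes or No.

A fast-forward from aa4904f to 4774e06 is possible iff aa4904f is an ancestor of 4774e06.
Ancestors of 4774e06: {1c2efdf, 4774e06, 75706ee, b08e1bc}.
aa4904f is not among them, so fast-forward is not possible.

No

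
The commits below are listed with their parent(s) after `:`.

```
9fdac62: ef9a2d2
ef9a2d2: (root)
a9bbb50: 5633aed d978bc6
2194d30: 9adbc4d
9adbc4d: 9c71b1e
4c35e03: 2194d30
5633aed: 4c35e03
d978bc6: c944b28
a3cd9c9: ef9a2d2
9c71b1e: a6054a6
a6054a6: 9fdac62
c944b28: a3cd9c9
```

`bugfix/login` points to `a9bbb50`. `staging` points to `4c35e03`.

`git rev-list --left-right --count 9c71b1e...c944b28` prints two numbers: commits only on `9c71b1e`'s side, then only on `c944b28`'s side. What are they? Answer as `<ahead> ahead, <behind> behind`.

Reachable from 9c71b1e: {9c71b1e, 9fdac62, a6054a6, ef9a2d2}.
Reachable from c944b28: {a3cd9c9, c944b28, ef9a2d2}.
Only in 9c71b1e's history (ahead): {9c71b1e, 9fdac62, a6054a6} — 3.
Only in c944b28's history (behind): {a3cd9c9, c944b28} — 2.

3 ahead, 2 behind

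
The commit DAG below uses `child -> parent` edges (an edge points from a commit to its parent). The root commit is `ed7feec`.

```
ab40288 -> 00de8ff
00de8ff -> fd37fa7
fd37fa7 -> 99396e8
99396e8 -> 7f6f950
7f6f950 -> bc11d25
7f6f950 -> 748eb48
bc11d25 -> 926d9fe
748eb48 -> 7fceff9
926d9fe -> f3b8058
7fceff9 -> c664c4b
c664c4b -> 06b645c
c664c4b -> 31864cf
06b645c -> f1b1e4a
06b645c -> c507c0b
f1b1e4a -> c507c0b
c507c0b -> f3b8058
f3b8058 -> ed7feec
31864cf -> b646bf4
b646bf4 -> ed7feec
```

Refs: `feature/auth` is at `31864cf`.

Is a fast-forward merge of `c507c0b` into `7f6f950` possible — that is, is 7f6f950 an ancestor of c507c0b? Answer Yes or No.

A fast-forward from 7f6f950 to c507c0b is possible iff 7f6f950 is an ancestor of c507c0b.
Ancestors of c507c0b: {c507c0b, ed7feec, f3b8058}.
7f6f950 is not among them, so fast-forward is not possible.

No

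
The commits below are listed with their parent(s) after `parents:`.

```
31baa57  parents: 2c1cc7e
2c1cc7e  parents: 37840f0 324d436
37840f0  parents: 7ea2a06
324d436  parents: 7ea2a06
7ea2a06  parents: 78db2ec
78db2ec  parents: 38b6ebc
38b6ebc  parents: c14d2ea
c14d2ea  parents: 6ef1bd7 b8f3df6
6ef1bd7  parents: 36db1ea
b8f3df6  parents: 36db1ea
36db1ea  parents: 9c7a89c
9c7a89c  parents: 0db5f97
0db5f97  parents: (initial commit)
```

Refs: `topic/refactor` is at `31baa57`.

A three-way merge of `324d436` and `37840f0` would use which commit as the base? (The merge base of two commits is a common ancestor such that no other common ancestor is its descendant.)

Ancestors of 324d436: {0db5f97, 324d436, 36db1ea, 38b6ebc, 6ef1bd7, 78db2ec, 7ea2a06, 9c7a89c, b8f3df6, c14d2ea}.
Ancestors of 37840f0: {0db5f97, 36db1ea, 37840f0, 38b6ebc, 6ef1bd7, 78db2ec, 7ea2a06, 9c7a89c, b8f3df6, c14d2ea}.
Common ancestors: {0db5f97, 36db1ea, 38b6ebc, 6ef1bd7, 78db2ec, 7ea2a06, 9c7a89c, b8f3df6, c14d2ea}.
Among these, 7ea2a06 is not an ancestor of any other common ancestor — it is the merge base.

7ea2a06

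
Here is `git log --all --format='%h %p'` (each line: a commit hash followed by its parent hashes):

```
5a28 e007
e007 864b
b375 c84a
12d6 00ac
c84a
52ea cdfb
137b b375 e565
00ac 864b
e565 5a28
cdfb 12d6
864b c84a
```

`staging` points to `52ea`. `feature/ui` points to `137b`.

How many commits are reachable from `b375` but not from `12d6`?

Reachable from b375: {b375, c84a}.
Reachable from 12d6: {00ac, 12d6, 864b, c84a}.
In b375's history but not 12d6's: {b375} — 1 commit.

1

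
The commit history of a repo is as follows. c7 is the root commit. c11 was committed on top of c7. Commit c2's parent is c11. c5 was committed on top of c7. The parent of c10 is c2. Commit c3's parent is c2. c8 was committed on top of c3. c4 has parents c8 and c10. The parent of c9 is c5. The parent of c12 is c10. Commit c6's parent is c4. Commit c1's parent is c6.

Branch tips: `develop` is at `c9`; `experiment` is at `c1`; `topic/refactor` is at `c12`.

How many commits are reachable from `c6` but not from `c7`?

Reachable from c6: {c10, c11, c2, c3, c4, c6, c7, c8}.
Reachable from c7: {c7}.
In c6's history but not c7's: {c10, c11, c2, c3, c4, c6, c8} — 7 commits.

7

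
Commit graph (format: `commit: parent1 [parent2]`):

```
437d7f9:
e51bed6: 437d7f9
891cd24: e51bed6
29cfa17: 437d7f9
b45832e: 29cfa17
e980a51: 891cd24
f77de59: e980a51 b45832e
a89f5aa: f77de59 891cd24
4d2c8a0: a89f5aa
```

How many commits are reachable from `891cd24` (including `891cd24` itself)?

3

Walking parent pointers from 891cd24: reachable set = {437d7f9, 891cd24, e51bed6}.
That is 3 commits.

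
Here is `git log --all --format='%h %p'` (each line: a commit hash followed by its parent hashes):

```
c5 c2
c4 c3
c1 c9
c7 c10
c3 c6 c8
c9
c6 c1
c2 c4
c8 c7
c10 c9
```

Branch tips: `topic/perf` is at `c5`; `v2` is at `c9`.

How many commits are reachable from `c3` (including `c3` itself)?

Walking parent pointers from c3: reachable set = {c1, c10, c3, c6, c7, c8, c9}.
That is 7 commits.

7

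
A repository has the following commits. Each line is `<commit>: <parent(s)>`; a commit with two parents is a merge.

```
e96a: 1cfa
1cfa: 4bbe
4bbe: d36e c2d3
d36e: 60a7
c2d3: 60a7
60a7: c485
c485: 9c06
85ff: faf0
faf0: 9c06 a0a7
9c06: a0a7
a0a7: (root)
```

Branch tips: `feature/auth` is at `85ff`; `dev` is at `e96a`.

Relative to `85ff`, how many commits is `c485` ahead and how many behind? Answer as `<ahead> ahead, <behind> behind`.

1 ahead, 2 behind

Reachable from c485: {9c06, a0a7, c485}.
Reachable from 85ff: {85ff, 9c06, a0a7, faf0}.
Only in c485's history (ahead): {c485} — 1.
Only in 85ff's history (behind): {85ff, faf0} — 2.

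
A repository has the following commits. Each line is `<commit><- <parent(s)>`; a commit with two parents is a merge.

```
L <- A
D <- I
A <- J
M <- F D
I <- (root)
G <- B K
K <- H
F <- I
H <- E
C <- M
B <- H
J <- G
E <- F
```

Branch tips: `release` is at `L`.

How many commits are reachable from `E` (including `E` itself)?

Walking parent pointers from E: reachable set = {E, F, I}.
That is 3 commits.

3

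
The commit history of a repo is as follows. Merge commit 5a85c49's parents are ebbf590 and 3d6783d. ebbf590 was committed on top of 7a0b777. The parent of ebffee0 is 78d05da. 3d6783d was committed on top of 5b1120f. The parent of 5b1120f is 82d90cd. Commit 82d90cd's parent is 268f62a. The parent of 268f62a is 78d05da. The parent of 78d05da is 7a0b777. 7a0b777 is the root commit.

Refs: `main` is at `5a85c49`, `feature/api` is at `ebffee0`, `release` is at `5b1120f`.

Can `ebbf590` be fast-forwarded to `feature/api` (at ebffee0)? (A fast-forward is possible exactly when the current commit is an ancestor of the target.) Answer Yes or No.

A fast-forward from ebbf590 to ebffee0 is possible iff ebbf590 is an ancestor of ebffee0.
Ancestors of ebffee0: {78d05da, 7a0b777, ebffee0}.
ebbf590 is not among them, so fast-forward is not possible.

No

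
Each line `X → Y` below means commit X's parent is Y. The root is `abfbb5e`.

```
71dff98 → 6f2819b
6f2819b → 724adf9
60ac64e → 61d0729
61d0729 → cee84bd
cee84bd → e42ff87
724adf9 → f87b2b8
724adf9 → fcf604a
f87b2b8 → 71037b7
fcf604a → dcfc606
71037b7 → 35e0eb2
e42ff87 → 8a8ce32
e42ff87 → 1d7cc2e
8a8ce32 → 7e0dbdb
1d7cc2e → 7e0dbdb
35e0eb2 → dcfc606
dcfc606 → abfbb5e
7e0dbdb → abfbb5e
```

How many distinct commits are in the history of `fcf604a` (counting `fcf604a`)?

3

Walking parent pointers from fcf604a: reachable set = {abfbb5e, dcfc606, fcf604a}.
That is 3 commits.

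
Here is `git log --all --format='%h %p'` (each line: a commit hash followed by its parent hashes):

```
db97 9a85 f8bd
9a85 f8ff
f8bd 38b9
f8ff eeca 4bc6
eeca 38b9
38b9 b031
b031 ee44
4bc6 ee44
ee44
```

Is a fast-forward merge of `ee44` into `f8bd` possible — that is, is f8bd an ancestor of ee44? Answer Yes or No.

No

A fast-forward from f8bd to ee44 is possible iff f8bd is an ancestor of ee44.
Ancestors of ee44: {ee44}.
f8bd is not among them, so fast-forward is not possible.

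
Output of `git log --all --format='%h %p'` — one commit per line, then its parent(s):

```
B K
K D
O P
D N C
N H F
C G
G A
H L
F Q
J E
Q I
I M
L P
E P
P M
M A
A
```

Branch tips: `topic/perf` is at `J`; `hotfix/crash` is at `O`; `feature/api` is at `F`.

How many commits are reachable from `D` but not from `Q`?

8

Reachable from D: {A, C, D, F, G, H, I, L, M, N, P, Q}.
Reachable from Q: {A, I, M, Q}.
In D's history but not Q's: {C, D, F, G, H, L, N, P} — 8 commits.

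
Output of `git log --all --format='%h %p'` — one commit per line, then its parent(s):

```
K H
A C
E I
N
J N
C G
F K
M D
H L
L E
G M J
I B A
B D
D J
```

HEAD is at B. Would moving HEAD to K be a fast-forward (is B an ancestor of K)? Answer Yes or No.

A fast-forward from B to K is possible iff B is an ancestor of K.
Ancestors of K: {A, B, C, D, E, G, H, I, J, K, L, M, N}.
B is among them, so fast-forward is possible.

Yes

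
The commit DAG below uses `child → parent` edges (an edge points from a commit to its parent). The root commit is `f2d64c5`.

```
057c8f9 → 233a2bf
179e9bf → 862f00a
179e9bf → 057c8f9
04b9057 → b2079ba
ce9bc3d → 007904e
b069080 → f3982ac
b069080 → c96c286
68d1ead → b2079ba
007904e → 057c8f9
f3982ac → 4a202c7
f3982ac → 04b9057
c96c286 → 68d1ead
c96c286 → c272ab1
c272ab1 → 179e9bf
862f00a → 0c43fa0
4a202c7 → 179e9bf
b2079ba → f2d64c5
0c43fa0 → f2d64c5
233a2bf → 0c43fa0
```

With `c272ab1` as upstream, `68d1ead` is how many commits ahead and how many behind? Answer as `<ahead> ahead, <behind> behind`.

Reachable from 68d1ead: {68d1ead, b2079ba, f2d64c5}.
Reachable from c272ab1: {057c8f9, 0c43fa0, 179e9bf, 233a2bf, 862f00a, c272ab1, f2d64c5}.
Only in 68d1ead's history (ahead): {68d1ead, b2079ba} — 2.
Only in c272ab1's history (behind): {057c8f9, 0c43fa0, 179e9bf, 233a2bf, 862f00a, c272ab1} — 6.

2 ahead, 6 behind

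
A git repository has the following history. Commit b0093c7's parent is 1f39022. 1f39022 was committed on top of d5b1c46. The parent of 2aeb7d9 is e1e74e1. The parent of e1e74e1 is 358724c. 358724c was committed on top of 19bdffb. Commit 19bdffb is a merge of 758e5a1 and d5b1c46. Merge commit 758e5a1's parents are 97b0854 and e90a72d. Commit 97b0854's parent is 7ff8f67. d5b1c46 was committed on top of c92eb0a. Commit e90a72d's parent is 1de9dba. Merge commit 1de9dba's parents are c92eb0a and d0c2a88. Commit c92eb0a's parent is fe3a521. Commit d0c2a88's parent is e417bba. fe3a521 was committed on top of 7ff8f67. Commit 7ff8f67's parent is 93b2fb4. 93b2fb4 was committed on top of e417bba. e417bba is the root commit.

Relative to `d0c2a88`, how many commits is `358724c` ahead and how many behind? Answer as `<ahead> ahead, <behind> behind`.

Reachable from 358724c: {19bdffb, 1de9dba, 358724c, 758e5a1, 7ff8f67, 93b2fb4, 97b0854, c92eb0a, d0c2a88, d5b1c46, e417bba, e90a72d, fe3a521}.
Reachable from d0c2a88: {d0c2a88, e417bba}.
Only in 358724c's history (ahead): {19bdffb, 1de9dba, 358724c, 758e5a1, 7ff8f67, 93b2fb4, 97b0854, c92eb0a, d5b1c46, e90a72d, fe3a521} — 11.
Only in d0c2a88's history (behind): {} — 0.

11 ahead, 0 behind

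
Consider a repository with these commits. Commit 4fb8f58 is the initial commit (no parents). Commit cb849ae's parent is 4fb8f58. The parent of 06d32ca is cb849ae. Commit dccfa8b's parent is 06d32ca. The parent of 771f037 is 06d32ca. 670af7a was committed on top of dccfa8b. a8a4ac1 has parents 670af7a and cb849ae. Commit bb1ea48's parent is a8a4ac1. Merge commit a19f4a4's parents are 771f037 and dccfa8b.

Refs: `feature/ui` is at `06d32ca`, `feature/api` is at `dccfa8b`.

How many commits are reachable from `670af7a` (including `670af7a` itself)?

5

Walking parent pointers from 670af7a: reachable set = {06d32ca, 4fb8f58, 670af7a, cb849ae, dccfa8b}.
That is 5 commits.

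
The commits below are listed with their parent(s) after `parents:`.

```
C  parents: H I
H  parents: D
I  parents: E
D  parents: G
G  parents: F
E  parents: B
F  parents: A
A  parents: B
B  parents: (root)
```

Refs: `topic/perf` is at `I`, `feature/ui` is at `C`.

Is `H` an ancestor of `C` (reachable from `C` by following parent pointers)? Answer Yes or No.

Yes

Ancestors of C (commits reachable by following parents): {A, B, C, D, E, F, G, H, I}.
H is in that set, so it is an ancestor of C.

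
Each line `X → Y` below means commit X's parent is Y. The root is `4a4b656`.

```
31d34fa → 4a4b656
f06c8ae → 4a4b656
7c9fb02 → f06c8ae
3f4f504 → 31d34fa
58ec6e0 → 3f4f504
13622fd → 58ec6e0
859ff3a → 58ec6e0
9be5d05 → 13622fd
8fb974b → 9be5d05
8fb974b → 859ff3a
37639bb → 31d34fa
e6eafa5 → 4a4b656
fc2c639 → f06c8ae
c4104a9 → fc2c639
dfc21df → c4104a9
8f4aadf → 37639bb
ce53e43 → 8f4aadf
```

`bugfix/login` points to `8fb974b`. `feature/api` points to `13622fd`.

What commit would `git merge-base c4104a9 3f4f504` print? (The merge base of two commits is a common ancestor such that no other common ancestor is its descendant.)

Ancestors of c4104a9: {4a4b656, c4104a9, f06c8ae, fc2c639}.
Ancestors of 3f4f504: {31d34fa, 3f4f504, 4a4b656}.
Common ancestors: {4a4b656}.
The only common ancestor is 4a4b656, so it is the merge base.

4a4b656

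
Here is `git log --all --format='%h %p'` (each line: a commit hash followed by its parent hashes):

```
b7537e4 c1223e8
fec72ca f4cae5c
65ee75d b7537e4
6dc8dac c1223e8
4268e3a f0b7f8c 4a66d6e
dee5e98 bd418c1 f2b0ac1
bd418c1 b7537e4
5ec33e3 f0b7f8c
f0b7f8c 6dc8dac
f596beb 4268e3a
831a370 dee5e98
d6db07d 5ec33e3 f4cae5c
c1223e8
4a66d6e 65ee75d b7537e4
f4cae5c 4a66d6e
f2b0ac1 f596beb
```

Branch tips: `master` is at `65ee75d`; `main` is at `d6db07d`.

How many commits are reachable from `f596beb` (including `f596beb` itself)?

8

Walking parent pointers from f596beb: reachable set = {4268e3a, 4a66d6e, 65ee75d, 6dc8dac, b7537e4, c1223e8, f0b7f8c, f596beb}.
That is 8 commits.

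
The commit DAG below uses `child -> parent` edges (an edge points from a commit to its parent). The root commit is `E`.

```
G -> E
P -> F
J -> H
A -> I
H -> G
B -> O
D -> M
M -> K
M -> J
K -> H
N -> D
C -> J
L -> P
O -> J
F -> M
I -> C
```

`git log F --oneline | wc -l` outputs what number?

Walking parent pointers from F: reachable set = {E, F, G, H, J, K, M}.
That is 7 commits.

7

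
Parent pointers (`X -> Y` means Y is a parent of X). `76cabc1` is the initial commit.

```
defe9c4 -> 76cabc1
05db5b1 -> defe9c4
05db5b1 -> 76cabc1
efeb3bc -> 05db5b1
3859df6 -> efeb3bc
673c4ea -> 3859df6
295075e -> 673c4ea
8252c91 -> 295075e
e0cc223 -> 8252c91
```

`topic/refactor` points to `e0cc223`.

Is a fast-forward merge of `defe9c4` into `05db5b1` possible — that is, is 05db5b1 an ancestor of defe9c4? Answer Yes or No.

A fast-forward from 05db5b1 to defe9c4 is possible iff 05db5b1 is an ancestor of defe9c4.
Ancestors of defe9c4: {76cabc1, defe9c4}.
05db5b1 is not among them, so fast-forward is not possible.

No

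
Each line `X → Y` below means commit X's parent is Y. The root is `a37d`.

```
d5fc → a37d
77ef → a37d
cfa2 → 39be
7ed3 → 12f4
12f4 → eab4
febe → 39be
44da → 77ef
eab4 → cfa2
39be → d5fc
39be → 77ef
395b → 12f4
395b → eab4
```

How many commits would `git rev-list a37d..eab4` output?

5

Reachable from eab4: {39be, 77ef, a37d, cfa2, d5fc, eab4}.
Reachable from a37d: {a37d}.
In eab4's history but not a37d's: {39be, 77ef, cfa2, d5fc, eab4} — 5 commits.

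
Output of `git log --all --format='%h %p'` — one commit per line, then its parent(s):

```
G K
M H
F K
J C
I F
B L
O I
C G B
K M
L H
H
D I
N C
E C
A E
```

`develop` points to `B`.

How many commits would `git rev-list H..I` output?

Reachable from I: {F, H, I, K, M}.
Reachable from H: {H}.
In I's history but not H's: {F, I, K, M} — 4 commits.

4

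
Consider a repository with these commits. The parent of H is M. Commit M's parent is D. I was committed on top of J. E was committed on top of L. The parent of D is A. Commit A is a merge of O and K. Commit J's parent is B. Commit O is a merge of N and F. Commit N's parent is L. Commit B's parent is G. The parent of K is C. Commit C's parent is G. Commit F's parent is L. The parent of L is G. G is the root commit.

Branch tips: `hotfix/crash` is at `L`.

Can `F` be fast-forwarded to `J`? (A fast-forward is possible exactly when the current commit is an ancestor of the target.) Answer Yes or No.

No

A fast-forward from F to J is possible iff F is an ancestor of J.
Ancestors of J: {B, G, J}.
F is not among them, so fast-forward is not possible.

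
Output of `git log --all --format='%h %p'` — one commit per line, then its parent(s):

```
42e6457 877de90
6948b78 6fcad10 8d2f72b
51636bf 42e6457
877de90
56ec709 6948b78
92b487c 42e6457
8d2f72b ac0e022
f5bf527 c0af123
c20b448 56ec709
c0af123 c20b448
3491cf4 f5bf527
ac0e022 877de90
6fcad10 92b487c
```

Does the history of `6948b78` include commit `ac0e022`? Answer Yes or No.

Ancestors of 6948b78 (commits reachable by following parents): {42e6457, 6948b78, 6fcad10, 877de90, 8d2f72b, 92b487c, ac0e022}.
ac0e022 is in that set, so it is an ancestor of 6948b78.

Yes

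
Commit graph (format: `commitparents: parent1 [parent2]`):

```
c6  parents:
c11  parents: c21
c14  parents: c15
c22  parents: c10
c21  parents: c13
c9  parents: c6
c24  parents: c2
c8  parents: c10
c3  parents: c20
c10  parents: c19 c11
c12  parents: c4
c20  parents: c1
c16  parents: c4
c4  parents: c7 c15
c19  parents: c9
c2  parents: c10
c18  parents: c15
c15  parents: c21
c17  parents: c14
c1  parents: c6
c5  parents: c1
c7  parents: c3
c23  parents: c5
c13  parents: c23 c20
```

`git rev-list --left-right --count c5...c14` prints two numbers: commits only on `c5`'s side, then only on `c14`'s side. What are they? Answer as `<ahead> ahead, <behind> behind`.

Reachable from c5: {c1, c5, c6}.
Reachable from c14: {c1, c13, c14, c15, c20, c21, c23, c5, c6}.
Only in c5's history (ahead): {} — 0.
Only in c14's history (behind): {c13, c14, c15, c20, c21, c23} — 6.

0 ahead, 6 behind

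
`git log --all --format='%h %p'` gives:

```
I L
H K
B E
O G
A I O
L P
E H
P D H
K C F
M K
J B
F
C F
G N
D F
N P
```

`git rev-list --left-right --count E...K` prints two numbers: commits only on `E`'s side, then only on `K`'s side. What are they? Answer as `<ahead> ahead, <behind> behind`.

2 ahead, 0 behind

Reachable from E: {C, E, F, H, K}.
Reachable from K: {C, F, K}.
Only in E's history (ahead): {E, H} — 2.
Only in K's history (behind): {} — 0.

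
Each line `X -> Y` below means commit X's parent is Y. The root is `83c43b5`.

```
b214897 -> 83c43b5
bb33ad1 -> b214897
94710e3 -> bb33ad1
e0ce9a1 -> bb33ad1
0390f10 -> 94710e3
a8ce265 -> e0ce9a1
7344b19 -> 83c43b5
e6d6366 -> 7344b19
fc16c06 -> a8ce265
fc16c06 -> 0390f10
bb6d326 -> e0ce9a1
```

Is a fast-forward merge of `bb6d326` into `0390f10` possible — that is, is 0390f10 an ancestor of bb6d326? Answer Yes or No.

No

A fast-forward from 0390f10 to bb6d326 is possible iff 0390f10 is an ancestor of bb6d326.
Ancestors of bb6d326: {83c43b5, b214897, bb33ad1, bb6d326, e0ce9a1}.
0390f10 is not among them, so fast-forward is not possible.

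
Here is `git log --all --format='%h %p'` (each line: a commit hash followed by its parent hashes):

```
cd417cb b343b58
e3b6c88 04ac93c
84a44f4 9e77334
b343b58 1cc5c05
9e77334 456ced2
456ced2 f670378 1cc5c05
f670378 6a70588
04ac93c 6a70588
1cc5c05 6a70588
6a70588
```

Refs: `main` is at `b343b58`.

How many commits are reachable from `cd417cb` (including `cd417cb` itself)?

4

Walking parent pointers from cd417cb: reachable set = {1cc5c05, 6a70588, b343b58, cd417cb}.
That is 4 commits.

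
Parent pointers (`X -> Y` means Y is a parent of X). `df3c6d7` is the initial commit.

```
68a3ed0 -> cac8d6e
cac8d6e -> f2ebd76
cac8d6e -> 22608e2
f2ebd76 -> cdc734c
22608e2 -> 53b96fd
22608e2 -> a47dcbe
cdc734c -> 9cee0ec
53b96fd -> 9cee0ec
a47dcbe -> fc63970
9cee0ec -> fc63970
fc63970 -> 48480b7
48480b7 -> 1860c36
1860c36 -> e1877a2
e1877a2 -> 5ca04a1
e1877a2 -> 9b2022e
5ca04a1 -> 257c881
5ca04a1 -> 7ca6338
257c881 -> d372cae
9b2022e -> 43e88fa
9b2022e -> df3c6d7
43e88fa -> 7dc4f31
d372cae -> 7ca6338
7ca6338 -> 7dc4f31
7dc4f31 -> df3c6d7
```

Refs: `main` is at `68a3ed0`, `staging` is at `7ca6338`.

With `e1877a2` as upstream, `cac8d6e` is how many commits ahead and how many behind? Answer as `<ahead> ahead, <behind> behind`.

Reachable from cac8d6e: {1860c36, 22608e2, 257c881, 43e88fa, 48480b7, 53b96fd, 5ca04a1, 7ca6338, 7dc4f31, 9b2022e, 9cee0ec, a47dcbe, cac8d6e, cdc734c, d372cae, df3c6d7, e1877a2, f2ebd76, fc63970}.
Reachable from e1877a2: {257c881, 43e88fa, 5ca04a1, 7ca6338, 7dc4f31, 9b2022e, d372cae, df3c6d7, e1877a2}.
Only in cac8d6e's history (ahead): {1860c36, 22608e2, 48480b7, 53b96fd, 9cee0ec, a47dcbe, cac8d6e, cdc734c, f2ebd76, fc63970} — 10.
Only in e1877a2's history (behind): {} — 0.

10 ahead, 0 behind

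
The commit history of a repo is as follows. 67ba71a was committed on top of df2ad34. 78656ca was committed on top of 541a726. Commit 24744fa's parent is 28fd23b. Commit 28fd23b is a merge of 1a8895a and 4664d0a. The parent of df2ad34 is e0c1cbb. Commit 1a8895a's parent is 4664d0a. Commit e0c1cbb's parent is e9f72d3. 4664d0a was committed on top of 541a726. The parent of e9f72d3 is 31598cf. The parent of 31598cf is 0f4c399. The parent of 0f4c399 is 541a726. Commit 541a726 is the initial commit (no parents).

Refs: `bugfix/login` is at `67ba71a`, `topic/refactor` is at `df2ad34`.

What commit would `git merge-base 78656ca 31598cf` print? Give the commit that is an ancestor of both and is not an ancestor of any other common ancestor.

Ancestors of 78656ca: {541a726, 78656ca}.
Ancestors of 31598cf: {0f4c399, 31598cf, 541a726}.
Common ancestors: {541a726}.
The only common ancestor is 541a726, so it is the merge base.

541a726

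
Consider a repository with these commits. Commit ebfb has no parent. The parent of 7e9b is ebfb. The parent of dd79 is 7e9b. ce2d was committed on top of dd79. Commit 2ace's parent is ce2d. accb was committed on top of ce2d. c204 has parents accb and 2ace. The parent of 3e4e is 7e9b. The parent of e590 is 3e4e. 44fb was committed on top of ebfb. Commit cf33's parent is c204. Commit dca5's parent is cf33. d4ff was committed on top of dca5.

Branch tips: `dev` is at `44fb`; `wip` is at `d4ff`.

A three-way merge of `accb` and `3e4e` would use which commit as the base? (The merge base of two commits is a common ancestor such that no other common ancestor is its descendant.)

7e9b

Ancestors of accb: {7e9b, accb, ce2d, dd79, ebfb}.
Ancestors of 3e4e: {3e4e, 7e9b, ebfb}.
Common ancestors: {7e9b, ebfb}.
Among these, 7e9b is not an ancestor of any other common ancestor — it is the merge base.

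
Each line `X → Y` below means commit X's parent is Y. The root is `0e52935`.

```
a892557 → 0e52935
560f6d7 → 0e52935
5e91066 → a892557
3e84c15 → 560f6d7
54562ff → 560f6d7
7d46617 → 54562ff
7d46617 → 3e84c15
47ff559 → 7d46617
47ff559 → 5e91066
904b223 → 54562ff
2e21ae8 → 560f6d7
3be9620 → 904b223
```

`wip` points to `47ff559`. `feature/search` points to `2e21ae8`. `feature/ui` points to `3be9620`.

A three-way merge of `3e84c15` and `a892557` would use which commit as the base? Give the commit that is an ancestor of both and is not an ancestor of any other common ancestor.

Ancestors of 3e84c15: {0e52935, 3e84c15, 560f6d7}.
Ancestors of a892557: {0e52935, a892557}.
Common ancestors: {0e52935}.
The only common ancestor is 0e52935, so it is the merge base.

0e52935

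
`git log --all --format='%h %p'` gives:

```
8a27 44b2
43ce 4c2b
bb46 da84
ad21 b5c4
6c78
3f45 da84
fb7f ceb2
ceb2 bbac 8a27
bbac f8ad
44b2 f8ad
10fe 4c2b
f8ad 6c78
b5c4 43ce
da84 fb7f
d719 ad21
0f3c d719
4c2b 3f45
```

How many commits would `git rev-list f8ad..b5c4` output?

Reachable from b5c4: {3f45, 43ce, 44b2, 4c2b, 6c78, 8a27, b5c4, bbac, ceb2, da84, f8ad, fb7f}.
Reachable from f8ad: {6c78, f8ad}.
In b5c4's history but not f8ad's: {3f45, 43ce, 44b2, 4c2b, 8a27, b5c4, bbac, ceb2, da84, fb7f} — 10 commits.

10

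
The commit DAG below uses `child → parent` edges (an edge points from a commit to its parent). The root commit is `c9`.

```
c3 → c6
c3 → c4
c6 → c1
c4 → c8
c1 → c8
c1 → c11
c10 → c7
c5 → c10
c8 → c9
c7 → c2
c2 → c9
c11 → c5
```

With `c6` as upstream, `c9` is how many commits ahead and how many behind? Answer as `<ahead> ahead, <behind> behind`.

Reachable from c9: {c9}.
Reachable from c6: {c1, c10, c11, c2, c5, c6, c7, c8, c9}.
Only in c9's history (ahead): {} — 0.
Only in c6's history (behind): {c1, c10, c11, c2, c5, c6, c7, c8} — 8.

0 ahead, 8 behind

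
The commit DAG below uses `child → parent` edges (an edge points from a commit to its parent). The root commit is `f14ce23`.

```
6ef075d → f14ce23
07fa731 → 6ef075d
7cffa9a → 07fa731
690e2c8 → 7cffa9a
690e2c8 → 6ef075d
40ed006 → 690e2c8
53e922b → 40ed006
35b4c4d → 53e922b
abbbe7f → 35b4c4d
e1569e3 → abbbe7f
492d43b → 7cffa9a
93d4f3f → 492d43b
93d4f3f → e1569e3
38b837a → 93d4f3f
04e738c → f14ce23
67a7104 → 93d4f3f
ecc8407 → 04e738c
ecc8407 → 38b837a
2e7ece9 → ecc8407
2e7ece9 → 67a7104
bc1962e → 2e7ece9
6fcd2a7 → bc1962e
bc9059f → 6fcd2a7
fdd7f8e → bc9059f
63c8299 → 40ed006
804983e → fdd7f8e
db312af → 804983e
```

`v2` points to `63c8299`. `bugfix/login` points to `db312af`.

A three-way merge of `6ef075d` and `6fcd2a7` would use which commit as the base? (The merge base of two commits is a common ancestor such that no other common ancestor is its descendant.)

6ef075d

Ancestors of 6ef075d: {6ef075d, f14ce23}.
Ancestors of 6fcd2a7: {04e738c, 07fa731, 2e7ece9, 35b4c4d, 38b837a, 40ed006, 492d43b, 53e922b, 67a7104, 690e2c8, 6ef075d, 6fcd2a7, 7cffa9a, 93d4f3f, abbbe7f, bc1962e, e1569e3, ecc8407, f14ce23}.
Common ancestors: {6ef075d, f14ce23}.
Among these, 6ef075d is not an ancestor of any other common ancestor — it is the merge base.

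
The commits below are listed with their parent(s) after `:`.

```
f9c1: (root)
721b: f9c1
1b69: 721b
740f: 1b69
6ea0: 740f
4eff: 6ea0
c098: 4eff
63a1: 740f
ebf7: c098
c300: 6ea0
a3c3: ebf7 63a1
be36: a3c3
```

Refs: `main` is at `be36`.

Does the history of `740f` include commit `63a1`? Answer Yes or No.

Ancestors of 740f: {1b69, 721b, 740f, f9c1}.
63a1 is not in that set, so it is not an ancestor of 740f.

No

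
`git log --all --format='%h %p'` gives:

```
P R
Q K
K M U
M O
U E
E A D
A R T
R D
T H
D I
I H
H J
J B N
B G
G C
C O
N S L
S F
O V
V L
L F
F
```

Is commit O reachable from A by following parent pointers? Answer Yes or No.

Ancestors of A (commits reachable by following parents): {A, B, C, D, F, G, H, I, J, L, N, O, R, S, T, V}.
O is in that set, so it is an ancestor of A.

Yes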